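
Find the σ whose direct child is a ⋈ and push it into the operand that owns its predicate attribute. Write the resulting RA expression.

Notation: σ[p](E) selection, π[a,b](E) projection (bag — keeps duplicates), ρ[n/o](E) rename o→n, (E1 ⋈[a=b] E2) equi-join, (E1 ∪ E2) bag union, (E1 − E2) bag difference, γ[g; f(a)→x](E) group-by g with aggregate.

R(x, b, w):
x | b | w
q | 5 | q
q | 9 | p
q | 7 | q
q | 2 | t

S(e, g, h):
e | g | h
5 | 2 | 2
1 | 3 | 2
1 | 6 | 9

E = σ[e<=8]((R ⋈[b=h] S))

σ filters on e, owned by the right side.
E' = (R ⋈[b=h] σ[e<=8](S))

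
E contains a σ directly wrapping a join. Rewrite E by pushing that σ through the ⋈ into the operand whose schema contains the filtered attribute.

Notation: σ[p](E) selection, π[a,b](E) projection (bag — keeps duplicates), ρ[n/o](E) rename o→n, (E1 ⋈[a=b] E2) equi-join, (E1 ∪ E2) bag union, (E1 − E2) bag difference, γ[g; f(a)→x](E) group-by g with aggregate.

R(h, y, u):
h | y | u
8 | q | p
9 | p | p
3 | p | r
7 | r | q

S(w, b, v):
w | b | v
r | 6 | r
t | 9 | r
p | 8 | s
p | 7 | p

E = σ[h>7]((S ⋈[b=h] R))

σ filters on h, owned by the right side.
E' = (S ⋈[b=h] σ[h>7](R))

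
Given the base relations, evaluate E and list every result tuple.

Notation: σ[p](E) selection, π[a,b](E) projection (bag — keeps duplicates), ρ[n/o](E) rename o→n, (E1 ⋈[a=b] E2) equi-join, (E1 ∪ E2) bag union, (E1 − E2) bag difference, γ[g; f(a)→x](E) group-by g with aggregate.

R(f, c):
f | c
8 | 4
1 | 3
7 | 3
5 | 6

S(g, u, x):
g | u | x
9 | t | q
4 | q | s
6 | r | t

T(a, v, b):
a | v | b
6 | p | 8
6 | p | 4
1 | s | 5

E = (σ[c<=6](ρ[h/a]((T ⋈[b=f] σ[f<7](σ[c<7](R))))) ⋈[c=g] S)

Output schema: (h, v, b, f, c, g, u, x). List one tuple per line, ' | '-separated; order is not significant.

Row counts bottom-up:
  T → 3
  R → 4
  σ[c<7](R) → 4
  σ[f<7](σ[c<7](R)) → 2
  (T ⋈[b=f] σ[f<7](σ[c<7](R))) → 1
  ρ[h/a]((T ⋈[b=f] σ[f<7](σ[c<7](R)))) → 1
  σ[c<=6](ρ[h/a]((T ⋈[b=f] σ[f<7](σ[c<7](R))))) → 1
  S → 3
  (σ[c<=6](ρ[h/a]((T ⋈[b=f] σ[f<7](σ[c<7](R))))) ⋈[c=g] S) → 1

== RESULT ==
h | v | b | f | c | g | u | x
1 | s | 5 | 5 | 6 | 6 | r | t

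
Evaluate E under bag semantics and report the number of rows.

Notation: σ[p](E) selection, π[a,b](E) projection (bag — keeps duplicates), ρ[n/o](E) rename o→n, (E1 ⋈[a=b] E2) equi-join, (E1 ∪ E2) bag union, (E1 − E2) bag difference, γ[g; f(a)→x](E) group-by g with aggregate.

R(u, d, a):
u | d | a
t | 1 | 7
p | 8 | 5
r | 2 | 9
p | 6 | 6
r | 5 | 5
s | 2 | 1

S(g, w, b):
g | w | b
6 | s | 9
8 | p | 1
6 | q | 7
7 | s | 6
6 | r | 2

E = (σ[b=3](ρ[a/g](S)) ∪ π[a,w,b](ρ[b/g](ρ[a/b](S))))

Row counts bottom-up:
  S → 5
  ρ[a/g](S) → 5
  σ[b=3](ρ[a/g](S)) → 0
  S → 5
  ρ[a/b](S) → 5
  ρ[b/g](ρ[a/b](S)) → 5
  π[a,w,b](ρ[b/g](ρ[a/b](S))) → 5
  (σ[b=3](ρ[a/g](S)) ∪ π[a,w,b](ρ[b/g](ρ[a/b](S)))) → 5

|E| = 5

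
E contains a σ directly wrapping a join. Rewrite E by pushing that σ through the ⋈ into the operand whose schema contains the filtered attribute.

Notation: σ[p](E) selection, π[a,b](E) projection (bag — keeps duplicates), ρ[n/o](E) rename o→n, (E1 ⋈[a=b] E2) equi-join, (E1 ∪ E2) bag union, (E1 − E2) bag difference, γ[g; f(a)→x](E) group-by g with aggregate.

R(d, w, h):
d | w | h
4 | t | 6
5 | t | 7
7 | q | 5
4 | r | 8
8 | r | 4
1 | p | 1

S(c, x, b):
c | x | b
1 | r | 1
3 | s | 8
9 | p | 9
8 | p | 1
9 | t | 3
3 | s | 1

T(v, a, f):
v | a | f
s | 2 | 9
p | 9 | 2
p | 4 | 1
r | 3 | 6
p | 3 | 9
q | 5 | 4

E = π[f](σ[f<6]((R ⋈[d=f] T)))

σ filters on f, owned by the right side.
E' = π[f]((R ⋈[d=f] σ[f<6](T)))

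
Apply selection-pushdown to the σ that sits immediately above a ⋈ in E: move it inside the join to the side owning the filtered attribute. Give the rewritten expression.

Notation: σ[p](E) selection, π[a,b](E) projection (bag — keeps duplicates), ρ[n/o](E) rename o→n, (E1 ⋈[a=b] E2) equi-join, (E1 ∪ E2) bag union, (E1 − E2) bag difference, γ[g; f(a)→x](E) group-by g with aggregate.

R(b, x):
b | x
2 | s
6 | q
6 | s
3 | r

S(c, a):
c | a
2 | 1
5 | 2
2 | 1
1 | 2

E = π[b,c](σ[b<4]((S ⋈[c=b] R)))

σ filters on b, owned by the right side.
E' = π[b,c]((S ⋈[c=b] σ[b<4](R)))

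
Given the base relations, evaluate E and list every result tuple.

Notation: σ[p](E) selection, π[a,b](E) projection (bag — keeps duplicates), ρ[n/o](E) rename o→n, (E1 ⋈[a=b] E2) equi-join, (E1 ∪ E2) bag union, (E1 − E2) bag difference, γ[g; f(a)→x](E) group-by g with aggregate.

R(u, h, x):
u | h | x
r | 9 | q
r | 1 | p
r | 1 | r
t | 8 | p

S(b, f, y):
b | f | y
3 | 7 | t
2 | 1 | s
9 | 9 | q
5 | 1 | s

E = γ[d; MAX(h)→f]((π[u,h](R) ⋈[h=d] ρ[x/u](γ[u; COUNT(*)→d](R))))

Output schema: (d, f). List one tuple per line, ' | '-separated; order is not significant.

Per-node cardinality:
  R → 4
  π[u,h](R) → 4
  R → 4
  γ[u; COUNT(*)→d](R) → 2
  ρ[x/u](γ[u; COUNT(*)→d](R)) → 2
  (π[u,h](R) ⋈[h=d] ρ[x/u](γ[u; COUNT(*)→d](R))) → 2
  γ[d; MAX(h)→f]((π[u,h](R) ⋈[h=d] ρ[x/u](γ[u; COUNT(*)→d](R)))) → 1

== RESULT ==
d | f
1 | 1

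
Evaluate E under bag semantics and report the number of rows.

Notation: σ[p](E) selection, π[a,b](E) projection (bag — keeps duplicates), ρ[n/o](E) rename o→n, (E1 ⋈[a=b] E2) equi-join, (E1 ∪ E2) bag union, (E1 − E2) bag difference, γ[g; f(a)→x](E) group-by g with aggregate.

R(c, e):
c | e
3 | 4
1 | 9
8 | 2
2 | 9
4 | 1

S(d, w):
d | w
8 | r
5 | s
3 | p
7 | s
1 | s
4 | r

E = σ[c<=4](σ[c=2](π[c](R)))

Subexpression sizes:
  R → 5
  π[c](R) → 5
  σ[c=2](π[c](R)) → 1
  σ[c<=4](σ[c=2](π[c](R))) → 1

|E| = 1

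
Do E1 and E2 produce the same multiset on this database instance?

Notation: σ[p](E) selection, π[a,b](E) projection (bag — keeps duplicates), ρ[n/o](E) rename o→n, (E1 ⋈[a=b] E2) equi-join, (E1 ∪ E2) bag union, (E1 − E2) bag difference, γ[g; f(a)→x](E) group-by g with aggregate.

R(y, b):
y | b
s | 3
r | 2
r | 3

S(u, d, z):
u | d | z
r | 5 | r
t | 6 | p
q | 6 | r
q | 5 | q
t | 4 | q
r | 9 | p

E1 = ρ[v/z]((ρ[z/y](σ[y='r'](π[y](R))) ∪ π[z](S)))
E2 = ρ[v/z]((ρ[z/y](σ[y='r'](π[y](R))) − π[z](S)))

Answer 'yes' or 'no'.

E1 row counts bottom-up:
  R → 3
  π[y](R) → 3
  σ[y='r'](π[y](R)) → 2
  ρ[z/y](σ[y='r'](π[y](R))) → 2
  S → 6
  π[z](S) → 6
  (ρ[z/y](σ[y='r'](π[y](R))) ∪ π[z](S)) → 8
  ρ[v/z]((ρ[z/y](σ[y='r'](π[y](R))) ∪ π[z](S))) → 8
E2 row counts bottom-up:
  R → 3
  π[y](R) → 3
  σ[y='r'](π[y](R)) → 2
  ρ[z/y](σ[y='r'](π[y](R))) → 2
  S → 6
  π[z](S) → 6
  (ρ[z/y](σ[y='r'](π[y](R))) − π[z](S)) → 0
  ρ[v/z]((ρ[z/y](σ[y='r'](π[y](R))) − π[z](S))) → 0

E1 result:
v
p
p
q
q
r
r
r
r
E2 result:
v
(0 rows)
Witness: ('p',) appears 2× in E1 but 0× in E2.

no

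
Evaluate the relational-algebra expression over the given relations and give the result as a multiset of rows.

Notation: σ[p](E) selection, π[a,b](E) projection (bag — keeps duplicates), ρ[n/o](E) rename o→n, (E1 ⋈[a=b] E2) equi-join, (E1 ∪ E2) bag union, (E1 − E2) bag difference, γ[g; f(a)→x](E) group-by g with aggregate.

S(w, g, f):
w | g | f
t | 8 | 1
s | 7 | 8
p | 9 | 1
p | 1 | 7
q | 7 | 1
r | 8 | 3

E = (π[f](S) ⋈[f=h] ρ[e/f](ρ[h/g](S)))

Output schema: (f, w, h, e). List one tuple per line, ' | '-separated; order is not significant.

Subexpression sizes:
  S → 6
  π[f](S) → 6
  S → 6
  ρ[h/g](S) → 6
  ρ[e/f](ρ[h/g](S)) → 6
  (π[f](S) ⋈[f=h] ρ[e/f](ρ[h/g](S))) → 7

== RESULT ==
f | w | h | e
1 | p | 1 | 7
1 | p | 1 | 7
1 | p | 1 | 7
7 | q | 7 | 1
7 | s | 7 | 8
8 | r | 8 | 3
8 | t | 8 | 1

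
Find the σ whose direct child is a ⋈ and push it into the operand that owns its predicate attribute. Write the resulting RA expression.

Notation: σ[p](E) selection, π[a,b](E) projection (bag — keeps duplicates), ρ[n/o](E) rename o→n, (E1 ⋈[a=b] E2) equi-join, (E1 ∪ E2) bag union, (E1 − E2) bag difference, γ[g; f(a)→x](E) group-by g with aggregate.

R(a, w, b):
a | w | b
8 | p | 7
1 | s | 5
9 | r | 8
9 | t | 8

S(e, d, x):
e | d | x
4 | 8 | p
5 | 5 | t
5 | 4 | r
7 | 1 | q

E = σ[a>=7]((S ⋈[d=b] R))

σ filters on a, owned by the right side.
E' = (S ⋈[d=b] σ[a>=7](R))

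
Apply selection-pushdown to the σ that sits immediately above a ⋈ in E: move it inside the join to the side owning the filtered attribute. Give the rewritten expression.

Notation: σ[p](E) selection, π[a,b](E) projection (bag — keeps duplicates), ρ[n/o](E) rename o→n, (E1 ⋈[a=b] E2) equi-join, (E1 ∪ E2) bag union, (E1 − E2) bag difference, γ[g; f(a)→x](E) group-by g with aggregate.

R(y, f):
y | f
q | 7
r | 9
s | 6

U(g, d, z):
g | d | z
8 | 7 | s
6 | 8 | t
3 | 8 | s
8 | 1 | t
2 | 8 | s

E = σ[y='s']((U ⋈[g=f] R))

σ filters on y, owned by the right side.
E' = (U ⋈[g=f] σ[y='s'](R))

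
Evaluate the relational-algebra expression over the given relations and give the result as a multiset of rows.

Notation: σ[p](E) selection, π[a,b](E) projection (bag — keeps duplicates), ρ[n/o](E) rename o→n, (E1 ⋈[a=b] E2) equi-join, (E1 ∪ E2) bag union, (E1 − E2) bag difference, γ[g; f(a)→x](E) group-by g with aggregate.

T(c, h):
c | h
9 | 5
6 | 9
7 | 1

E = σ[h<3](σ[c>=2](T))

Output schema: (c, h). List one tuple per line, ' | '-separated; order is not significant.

Row counts bottom-up:
  T → 3
  σ[c>=2](T) → 3
  σ[h<3](σ[c>=2](T)) → 1

== RESULT ==
c | h
7 | 1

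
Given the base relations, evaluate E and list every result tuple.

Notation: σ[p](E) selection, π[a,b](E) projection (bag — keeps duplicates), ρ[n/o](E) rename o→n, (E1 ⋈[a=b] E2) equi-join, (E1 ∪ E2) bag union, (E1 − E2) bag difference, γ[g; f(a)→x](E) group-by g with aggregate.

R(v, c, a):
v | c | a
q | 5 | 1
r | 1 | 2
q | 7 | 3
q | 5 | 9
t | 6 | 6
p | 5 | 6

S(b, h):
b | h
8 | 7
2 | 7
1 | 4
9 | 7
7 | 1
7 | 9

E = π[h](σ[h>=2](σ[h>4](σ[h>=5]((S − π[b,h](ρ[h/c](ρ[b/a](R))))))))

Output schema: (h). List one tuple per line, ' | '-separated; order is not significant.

Row counts bottom-up:
  S → 6
  R → 6
  ρ[b/a](R) → 6
  ρ[h/c](ρ[b/a](R)) → 6
  π[b,h](ρ[h/c](ρ[b/a](R))) → 6
  (S − π[b,h](ρ[h/c](ρ[b/a](R)))) → 6
  σ[h>=5]((S − π[b,h](ρ[h/c](ρ[b/a](R))))) → 4
  σ[h>4](σ[h>=5]((S − π[b,h](ρ[h/c](ρ[b/a](R)))))) → 4
  σ[h>=2](σ[h>4](σ[h>=5]((S − π[b,h](ρ[h/c](ρ[b/a](R))))))) → 4
  π[h](σ[h>=2](σ[h>4](σ[h>=5]((S − π[b,h](ρ[h/c](ρ[b/a](R)))))))) → 4

== RESULT ==
h
7
7
7
9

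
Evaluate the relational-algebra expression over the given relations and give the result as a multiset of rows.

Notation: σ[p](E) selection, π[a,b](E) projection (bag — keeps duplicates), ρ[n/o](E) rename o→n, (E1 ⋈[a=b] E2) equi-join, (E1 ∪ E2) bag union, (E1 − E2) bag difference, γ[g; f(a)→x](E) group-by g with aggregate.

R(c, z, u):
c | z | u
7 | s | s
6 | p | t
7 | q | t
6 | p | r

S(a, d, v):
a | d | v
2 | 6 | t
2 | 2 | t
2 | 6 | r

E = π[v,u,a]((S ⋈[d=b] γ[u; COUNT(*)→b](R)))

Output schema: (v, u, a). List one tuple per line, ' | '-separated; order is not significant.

Subexpression sizes:
  S → 3
  R → 4
  γ[u; COUNT(*)→b](R) → 3
  (S ⋈[d=b] γ[u; COUNT(*)→b](R)) → 1
  π[v,u,a]((S ⋈[d=b] γ[u; COUNT(*)→b](R))) → 1

== RESULT ==
v | u | a
t | t | 2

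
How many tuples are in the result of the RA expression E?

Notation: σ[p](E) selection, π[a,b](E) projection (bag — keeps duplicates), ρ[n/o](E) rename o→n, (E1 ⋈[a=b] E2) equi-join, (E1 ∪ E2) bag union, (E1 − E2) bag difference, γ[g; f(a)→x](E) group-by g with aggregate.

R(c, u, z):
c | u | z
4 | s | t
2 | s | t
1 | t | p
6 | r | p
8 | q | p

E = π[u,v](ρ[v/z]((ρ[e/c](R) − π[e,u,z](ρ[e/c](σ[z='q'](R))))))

Subexpression sizes:
  R → 5
  ρ[e/c](R) → 5
  R → 5
  σ[z='q'](R) → 0
  ρ[e/c](σ[z='q'](R)) → 0
  π[e,u,z](ρ[e/c](σ[z='q'](R))) → 0
  (ρ[e/c](R) − π[e,u,z](ρ[e/c](σ[z='q'](R)))) → 5
  ρ[v/z]((ρ[e/c](R) − π[e,u,z](ρ[e/c](σ[z='q'](R))))) → 5
  π[u,v](ρ[v/z]((ρ[e/c](R) − π[e,u,z](ρ[e/c](σ[z='q'](R)))))) → 5

|E| = 5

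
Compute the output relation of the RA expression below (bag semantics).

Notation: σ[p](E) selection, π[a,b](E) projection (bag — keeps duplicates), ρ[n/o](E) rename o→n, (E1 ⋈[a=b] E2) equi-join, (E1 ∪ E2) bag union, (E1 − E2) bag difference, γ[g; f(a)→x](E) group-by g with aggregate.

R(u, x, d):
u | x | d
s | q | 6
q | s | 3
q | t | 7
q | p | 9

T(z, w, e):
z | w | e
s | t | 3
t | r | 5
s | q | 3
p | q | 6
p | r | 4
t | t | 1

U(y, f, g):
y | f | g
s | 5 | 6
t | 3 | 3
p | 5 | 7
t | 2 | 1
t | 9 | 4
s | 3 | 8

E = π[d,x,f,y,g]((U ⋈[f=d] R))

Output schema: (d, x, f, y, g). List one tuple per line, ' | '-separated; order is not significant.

Row counts bottom-up:
  U → 6
  R → 4
  (U ⋈[f=d] R) → 3
  π[d,x,f,y,g]((U ⋈[f=d] R)) → 3

== RESULT ==
d | x | f | y | g
3 | s | 3 | s | 8
3 | s | 3 | t | 3
9 | p | 9 | t | 4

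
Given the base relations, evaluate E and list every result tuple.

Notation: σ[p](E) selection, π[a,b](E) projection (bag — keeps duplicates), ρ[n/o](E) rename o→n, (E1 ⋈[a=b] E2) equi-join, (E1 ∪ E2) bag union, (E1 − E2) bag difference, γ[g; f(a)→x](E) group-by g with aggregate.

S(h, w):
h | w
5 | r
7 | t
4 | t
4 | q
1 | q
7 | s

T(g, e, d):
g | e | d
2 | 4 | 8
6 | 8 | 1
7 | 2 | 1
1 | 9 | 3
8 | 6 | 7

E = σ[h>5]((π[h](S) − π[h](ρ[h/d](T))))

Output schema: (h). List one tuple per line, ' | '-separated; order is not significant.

Per-node cardinality:
  S → 6
  π[h](S) → 6
  T → 5
  ρ[h/d](T) → 5
  π[h](ρ[h/d](T)) → 5
  (π[h](S) − π[h](ρ[h/d](T))) → 4
  σ[h>5]((π[h](S) − π[h](ρ[h/d](T)))) → 1

== RESULT ==
h
7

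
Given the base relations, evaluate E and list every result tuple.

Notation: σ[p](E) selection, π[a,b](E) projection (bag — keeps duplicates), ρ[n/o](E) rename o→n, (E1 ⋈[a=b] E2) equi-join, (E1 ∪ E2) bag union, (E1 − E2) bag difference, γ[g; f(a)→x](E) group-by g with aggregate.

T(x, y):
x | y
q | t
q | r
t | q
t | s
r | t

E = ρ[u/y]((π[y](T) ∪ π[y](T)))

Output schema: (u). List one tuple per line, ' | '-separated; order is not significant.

Row counts bottom-up:
  T → 5
  π[y](T) → 5
  T → 5
  π[y](T) → 5
  (π[y](T) ∪ π[y](T)) → 10
  ρ[u/y]((π[y](T) ∪ π[y](T))) → 10

== RESULT ==
u
q
q
r
r
s
s
t
t
t
t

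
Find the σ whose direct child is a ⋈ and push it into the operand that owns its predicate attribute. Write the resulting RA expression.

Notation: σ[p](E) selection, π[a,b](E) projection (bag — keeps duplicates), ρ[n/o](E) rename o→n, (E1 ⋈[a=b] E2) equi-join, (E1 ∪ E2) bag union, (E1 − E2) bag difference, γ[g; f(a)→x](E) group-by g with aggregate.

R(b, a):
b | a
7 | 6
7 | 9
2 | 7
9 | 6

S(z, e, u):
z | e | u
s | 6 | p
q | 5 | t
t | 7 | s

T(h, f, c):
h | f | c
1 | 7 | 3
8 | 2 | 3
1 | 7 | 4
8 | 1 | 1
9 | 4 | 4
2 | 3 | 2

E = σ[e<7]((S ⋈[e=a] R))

σ filters on e, owned by the left side.
E' = (σ[e<7](S) ⋈[e=a] R)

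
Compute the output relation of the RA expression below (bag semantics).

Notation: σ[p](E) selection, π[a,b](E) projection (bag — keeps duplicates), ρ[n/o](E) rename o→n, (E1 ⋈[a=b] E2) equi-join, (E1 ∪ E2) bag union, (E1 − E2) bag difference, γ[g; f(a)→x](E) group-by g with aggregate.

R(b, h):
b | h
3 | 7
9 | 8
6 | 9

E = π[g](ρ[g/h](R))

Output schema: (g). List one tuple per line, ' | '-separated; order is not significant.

Row counts bottom-up:
  R → 3
  ρ[g/h](R) → 3
  π[g](ρ[g/h](R)) → 3

== RESULT ==
g
7
8
9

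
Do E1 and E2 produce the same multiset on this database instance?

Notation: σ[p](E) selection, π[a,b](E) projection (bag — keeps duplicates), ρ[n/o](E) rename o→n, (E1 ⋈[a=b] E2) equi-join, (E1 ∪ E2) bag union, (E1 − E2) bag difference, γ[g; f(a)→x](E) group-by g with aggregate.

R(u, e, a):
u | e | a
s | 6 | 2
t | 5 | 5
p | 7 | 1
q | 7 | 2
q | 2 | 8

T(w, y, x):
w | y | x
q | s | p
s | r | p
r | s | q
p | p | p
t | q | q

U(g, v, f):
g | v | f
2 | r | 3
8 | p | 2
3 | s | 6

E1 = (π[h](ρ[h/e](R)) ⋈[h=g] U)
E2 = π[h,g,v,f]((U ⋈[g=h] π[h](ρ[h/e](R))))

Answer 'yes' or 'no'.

E1 row counts bottom-up:
  R → 5
  ρ[h/e](R) → 5
  π[h](ρ[h/e](R)) → 5
  U → 3
  (π[h](ρ[h/e](R)) ⋈[h=g] U) → 1
E2 row counts bottom-up:
  U → 3
  R → 5
  ρ[h/e](R) → 5
  π[h](ρ[h/e](R)) → 5
  (U ⋈[g=h] π[h](ρ[h/e](R))) → 1
  π[h,g,v,f]((U ⋈[g=h] π[h](ρ[h/e](R)))) → 1

E1 and E2 produce the same multiset:
h | g | v | f
2 | 2 | r | 3

yes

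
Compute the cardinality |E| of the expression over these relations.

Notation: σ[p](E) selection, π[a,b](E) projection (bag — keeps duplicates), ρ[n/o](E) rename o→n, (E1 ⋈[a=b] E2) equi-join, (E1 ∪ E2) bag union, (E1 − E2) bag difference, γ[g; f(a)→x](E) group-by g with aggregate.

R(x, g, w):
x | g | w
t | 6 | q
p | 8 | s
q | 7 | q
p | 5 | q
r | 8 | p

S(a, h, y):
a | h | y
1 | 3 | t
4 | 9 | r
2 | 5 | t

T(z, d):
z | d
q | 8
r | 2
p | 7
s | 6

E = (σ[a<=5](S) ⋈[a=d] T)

Stepwise |·|:
  S → 3
  σ[a<=5](S) → 3
  T → 4
  (σ[a<=5](S) ⋈[a=d] T) → 1

|E| = 1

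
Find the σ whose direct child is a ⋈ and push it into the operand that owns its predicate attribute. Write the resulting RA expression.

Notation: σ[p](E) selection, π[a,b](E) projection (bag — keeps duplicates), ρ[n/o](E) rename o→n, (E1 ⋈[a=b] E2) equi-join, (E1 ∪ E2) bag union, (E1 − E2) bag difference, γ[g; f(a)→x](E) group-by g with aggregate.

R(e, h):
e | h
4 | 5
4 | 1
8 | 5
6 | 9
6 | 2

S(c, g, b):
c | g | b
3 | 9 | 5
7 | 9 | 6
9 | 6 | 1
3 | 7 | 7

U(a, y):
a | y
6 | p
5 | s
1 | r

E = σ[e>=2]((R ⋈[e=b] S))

σ filters on e, owned by the left side.
E' = (σ[e>=2](R) ⋈[e=b] S)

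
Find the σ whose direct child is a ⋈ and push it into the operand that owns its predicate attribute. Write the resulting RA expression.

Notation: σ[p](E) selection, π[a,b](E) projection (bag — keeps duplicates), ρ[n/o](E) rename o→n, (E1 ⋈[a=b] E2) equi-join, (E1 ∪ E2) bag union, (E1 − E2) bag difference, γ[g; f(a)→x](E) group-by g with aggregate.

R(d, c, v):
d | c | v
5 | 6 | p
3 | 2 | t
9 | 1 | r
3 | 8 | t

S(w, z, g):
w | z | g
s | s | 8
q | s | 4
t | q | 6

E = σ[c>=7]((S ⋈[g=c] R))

σ filters on c, owned by the right side.
E' = (S ⋈[g=c] σ[c>=7](R))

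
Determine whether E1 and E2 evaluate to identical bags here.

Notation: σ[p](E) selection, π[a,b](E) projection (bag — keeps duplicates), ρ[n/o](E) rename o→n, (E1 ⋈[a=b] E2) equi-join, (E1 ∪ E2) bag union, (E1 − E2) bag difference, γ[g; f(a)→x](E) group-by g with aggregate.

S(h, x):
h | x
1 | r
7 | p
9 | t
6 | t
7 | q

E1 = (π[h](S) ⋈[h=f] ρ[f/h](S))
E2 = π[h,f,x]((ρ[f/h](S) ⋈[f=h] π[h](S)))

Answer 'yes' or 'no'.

E1 subexpression sizes:
  S → 5
  π[h](S) → 5
  S → 5
  ρ[f/h](S) → 5
  (π[h](S) ⋈[h=f] ρ[f/h](S)) → 7
E2 subexpression sizes:
  S → 5
  ρ[f/h](S) → 5
  S → 5
  π[h](S) → 5
  (ρ[f/h](S) ⋈[f=h] π[h](S)) → 7
  π[h,f,x]((ρ[f/h](S) ⋈[f=h] π[h](S))) → 7

E1 and E2 produce the same multiset:
h | f | x
1 | 1 | r
6 | 6 | t
7 | 7 | p
7 | 7 | p
7 | 7 | q
7 | 7 | q
9 | 9 | t

yes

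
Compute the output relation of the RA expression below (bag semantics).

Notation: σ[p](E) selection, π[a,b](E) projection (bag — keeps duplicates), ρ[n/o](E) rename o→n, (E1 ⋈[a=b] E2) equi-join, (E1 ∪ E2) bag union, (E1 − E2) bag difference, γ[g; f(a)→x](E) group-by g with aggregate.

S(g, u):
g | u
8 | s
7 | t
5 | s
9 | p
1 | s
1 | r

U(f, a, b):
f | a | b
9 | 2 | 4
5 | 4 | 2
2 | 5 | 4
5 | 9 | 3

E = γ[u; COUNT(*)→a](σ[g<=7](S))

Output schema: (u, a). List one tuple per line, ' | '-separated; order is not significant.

Per-node cardinality:
  S → 6
  σ[g<=7](S) → 4
  γ[u; COUNT(*)→a](σ[g<=7](S)) → 3

== RESULT ==
u | a
r | 1
s | 2
t | 1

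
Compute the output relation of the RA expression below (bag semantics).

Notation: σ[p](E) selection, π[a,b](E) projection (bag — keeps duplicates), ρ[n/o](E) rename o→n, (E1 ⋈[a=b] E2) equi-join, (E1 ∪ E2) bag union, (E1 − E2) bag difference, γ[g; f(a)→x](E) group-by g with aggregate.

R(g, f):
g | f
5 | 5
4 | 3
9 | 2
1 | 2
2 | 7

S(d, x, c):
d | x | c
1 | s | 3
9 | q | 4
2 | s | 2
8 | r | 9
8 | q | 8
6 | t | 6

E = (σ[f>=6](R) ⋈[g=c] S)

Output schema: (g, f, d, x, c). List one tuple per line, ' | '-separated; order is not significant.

Per-node cardinality:
  R → 5
  σ[f>=6](R) → 1
  S → 6
  (σ[f>=6](R) ⋈[g=c] S) → 1

== RESULT ==
g | f | d | x | c
2 | 7 | 2 | s | 2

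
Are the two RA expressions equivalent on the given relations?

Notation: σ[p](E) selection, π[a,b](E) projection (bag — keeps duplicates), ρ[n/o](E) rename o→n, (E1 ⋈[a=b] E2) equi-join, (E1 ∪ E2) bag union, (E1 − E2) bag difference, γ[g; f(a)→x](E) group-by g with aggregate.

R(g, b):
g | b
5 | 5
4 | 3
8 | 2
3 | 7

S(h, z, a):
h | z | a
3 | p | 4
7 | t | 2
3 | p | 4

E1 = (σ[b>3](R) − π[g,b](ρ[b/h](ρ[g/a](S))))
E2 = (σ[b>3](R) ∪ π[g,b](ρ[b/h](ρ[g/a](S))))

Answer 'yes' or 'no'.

E1 per-node cardinality:
  R → 4
  σ[b>3](R) → 2
  S → 3
  ρ[g/a](S) → 3
  ρ[b/h](ρ[g/a](S)) → 3
  π[g,b](ρ[b/h](ρ[g/a](S))) → 3
  (σ[b>3](R) − π[g,b](ρ[b/h](ρ[g/a](S)))) → 2
E2 per-node cardinality:
  R → 4
  σ[b>3](R) → 2
  S → 3
  ρ[g/a](S) → 3
  ρ[b/h](ρ[g/a](S)) → 3
  π[g,b](ρ[b/h](ρ[g/a](S))) → 3
  (σ[b>3](R) ∪ π[g,b](ρ[b/h](ρ[g/a](S)))) → 5

E1 result:
g | b
3 | 7
5 | 5
E2 result:
g | b
2 | 7
3 | 7
4 | 3
4 | 3
5 | 5
Witness: (2, 7) appears 0× in E1 but 1× in E2.

no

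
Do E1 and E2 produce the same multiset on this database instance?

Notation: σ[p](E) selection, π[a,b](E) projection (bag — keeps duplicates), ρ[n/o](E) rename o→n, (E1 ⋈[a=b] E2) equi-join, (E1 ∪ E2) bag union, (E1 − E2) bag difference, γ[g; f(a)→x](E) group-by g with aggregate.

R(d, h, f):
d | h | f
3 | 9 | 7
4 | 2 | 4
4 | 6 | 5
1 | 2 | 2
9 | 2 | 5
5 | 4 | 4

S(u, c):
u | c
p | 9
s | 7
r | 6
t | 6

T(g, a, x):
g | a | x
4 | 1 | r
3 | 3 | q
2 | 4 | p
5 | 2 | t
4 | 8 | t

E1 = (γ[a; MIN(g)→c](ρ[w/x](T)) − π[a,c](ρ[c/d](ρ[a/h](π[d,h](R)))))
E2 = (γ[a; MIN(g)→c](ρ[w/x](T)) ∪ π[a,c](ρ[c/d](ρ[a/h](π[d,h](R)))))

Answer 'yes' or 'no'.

E1 stepwise |·|:
  T → 5
  ρ[w/x](T) → 5
  γ[a; MIN(g)→c](ρ[w/x](T)) → 5
  R → 6
  π[d,h](R) → 6
  ρ[a/h](π[d,h](R)) → 6
  ρ[c/d](ρ[a/h](π[d,h](R))) → 6
  π[a,c](ρ[c/d](ρ[a/h](π[d,h](R)))) → 6
  (γ[a; MIN(g)→c](ρ[w/x](T)) − π[a,c](ρ[c/d](ρ[a/h](π[d,h](R))))) → 5
E2 stepwise |·|:
  T → 5
  ρ[w/x](T) → 5
  γ[a; MIN(g)→c](ρ[w/x](T)) → 5
  R → 6
  π[d,h](R) → 6
  ρ[a/h](π[d,h](R)) → 6
  ρ[c/d](ρ[a/h](π[d,h](R))) → 6
  π[a,c](ρ[c/d](ρ[a/h](π[d,h](R)))) → 6
  (γ[a; MIN(g)→c](ρ[w/x](T)) ∪ π[a,c](ρ[c/d](ρ[a/h](π[d,h](R))))) → 11

E1 result:
a | c
1 | 4
2 | 5
3 | 3
4 | 2
8 | 4
E2 result:
a | c
1 | 4
2 | 1
2 | 4
2 | 5
2 | 9
3 | 3
4 | 2
4 | 5
6 | 4
8 | 4
9 | 3
Witness: (2, 4) appears 0× in E1 but 1× in E2.

no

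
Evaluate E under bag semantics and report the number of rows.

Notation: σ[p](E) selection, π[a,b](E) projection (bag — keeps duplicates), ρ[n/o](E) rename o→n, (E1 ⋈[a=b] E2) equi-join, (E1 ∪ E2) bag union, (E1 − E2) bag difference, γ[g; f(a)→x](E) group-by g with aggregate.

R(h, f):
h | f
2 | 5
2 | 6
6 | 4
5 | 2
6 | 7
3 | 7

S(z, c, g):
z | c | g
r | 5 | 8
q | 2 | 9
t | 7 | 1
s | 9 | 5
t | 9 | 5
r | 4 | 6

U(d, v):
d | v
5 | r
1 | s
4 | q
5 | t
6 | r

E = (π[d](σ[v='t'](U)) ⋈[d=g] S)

Per-node cardinality:
  U → 5
  σ[v='t'](U) → 1
  π[d](σ[v='t'](U)) → 1
  S → 6
  (π[d](σ[v='t'](U)) ⋈[d=g] S) → 2

|E| = 2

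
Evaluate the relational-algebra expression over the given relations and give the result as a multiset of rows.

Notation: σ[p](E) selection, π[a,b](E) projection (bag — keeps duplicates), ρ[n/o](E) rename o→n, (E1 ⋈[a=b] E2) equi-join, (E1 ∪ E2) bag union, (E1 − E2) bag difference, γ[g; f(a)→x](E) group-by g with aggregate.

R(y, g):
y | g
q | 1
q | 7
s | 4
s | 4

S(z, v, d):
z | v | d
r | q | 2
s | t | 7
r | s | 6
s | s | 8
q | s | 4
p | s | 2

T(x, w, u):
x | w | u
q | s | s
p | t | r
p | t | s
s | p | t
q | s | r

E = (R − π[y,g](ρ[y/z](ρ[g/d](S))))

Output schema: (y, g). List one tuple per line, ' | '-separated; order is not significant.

Row counts bottom-up:
  R → 4
  S → 6
  ρ[g/d](S) → 6
  ρ[y/z](ρ[g/d](S)) → 6
  π[y,g](ρ[y/z](ρ[g/d](S))) → 6
  (R − π[y,g](ρ[y/z](ρ[g/d](S)))) → 4

== RESULT ==
y | g
q | 1
q | 7
s | 4
s | 4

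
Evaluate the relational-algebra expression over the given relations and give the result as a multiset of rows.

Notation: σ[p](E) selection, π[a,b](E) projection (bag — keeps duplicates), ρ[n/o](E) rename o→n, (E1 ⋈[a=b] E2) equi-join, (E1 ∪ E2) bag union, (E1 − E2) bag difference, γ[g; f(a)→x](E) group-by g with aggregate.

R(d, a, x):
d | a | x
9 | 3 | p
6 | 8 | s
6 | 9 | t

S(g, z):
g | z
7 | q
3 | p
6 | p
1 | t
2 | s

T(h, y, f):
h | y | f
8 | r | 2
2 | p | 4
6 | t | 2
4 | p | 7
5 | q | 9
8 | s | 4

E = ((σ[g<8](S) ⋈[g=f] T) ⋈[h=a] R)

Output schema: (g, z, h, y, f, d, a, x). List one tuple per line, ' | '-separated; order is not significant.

Stepwise |·|:
  S → 5
  σ[g<8](S) → 5
  T → 6
  (σ[g<8](S) ⋈[g=f] T) → 3
  R → 3
  ((σ[g<8](S) ⋈[g=f] T) ⋈[h=a] R) → 1

== RESULT ==
g | z | h | y | f | d | a | x
2 | s | 8 | r | 2 | 6 | 8 | s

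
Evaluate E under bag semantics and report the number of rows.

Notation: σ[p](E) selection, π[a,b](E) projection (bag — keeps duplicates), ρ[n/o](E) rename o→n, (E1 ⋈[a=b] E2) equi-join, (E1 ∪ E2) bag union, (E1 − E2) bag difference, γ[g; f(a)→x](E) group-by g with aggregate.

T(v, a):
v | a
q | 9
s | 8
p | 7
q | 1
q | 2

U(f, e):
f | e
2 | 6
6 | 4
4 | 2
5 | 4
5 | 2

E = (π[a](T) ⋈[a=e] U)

Stepwise |·|:
  T → 5
  π[a](T) → 5
  U → 5
  (π[a](T) ⋈[a=e] U) → 2

|E| = 2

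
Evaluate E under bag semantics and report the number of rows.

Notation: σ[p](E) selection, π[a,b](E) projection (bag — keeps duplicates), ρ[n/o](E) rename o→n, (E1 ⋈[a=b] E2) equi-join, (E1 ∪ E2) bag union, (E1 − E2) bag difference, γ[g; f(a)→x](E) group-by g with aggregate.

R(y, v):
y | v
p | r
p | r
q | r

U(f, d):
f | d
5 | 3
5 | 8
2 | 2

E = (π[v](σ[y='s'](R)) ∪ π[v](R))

Stepwise |·|:
  R → 3
  σ[y='s'](R) → 0
  π[v](σ[y='s'](R)) → 0
  R → 3
  π[v](R) → 3
  (π[v](σ[y='s'](R)) ∪ π[v](R)) → 3

|E| = 3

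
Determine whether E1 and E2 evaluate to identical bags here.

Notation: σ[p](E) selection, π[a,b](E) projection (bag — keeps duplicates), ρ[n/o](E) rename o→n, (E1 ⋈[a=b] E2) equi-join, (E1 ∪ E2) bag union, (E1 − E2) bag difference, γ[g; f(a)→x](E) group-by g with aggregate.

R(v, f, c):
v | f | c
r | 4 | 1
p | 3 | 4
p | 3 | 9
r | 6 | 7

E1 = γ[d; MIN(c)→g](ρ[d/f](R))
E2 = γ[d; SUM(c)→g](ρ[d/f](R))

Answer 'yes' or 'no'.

E1 row counts bottom-up:
  R → 4
  ρ[d/f](R) → 4
  γ[d; MIN(c)→g](ρ[d/f](R)) → 3
E2 row counts bottom-up:
  R → 4
  ρ[d/f](R) → 4
  γ[d; SUM(c)→g](ρ[d/f](R)) → 3

E1 result:
d | g
3 | 4
4 | 1
6 | 7
E2 result:
d | g
3 | 13
4 | 1
6 | 7
Witness: (3, 13) appears 0× in E1 but 1× in E2.

no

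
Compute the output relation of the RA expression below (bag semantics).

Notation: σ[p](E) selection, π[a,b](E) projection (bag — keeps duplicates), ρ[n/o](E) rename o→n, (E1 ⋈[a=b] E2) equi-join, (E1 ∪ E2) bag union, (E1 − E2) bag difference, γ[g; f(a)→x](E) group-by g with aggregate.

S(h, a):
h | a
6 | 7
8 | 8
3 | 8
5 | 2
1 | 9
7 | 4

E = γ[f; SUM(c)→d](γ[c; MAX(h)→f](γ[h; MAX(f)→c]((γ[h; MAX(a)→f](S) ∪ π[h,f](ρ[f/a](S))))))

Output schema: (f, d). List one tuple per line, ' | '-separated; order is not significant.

Stepwise |·|:
  S → 6
  γ[h; MAX(a)→f](S) → 6
  S → 6
  ρ[f/a](S) → 6
  π[h,f](ρ[f/a](S)) → 6
  (γ[h; MAX(a)→f](S) ∪ π[h,f](ρ[f/a](S))) → 12
  γ[h; MAX(f)→c]((γ[h; MAX(a)→f](S) ∪ π[h,f](ρ[f/a](S)))) → 6
  γ[c; MAX(h)→f](γ[h; MAX(f)→c]((γ[h; MAX(a)→f](S) ∪ π[h,f](ρ[f/a](S))))) → 5
  γ[f; SUM(c)→d](γ[c; MAX(h)→f](γ[h; MAX(f)→c]((γ[h; MAX(a)→f](S) ∪ π[h,f](ρ[f/a](S)))))) → 5

== RESULT ==
f | d
1 | 9
5 | 2
6 | 7
7 | 4
8 | 8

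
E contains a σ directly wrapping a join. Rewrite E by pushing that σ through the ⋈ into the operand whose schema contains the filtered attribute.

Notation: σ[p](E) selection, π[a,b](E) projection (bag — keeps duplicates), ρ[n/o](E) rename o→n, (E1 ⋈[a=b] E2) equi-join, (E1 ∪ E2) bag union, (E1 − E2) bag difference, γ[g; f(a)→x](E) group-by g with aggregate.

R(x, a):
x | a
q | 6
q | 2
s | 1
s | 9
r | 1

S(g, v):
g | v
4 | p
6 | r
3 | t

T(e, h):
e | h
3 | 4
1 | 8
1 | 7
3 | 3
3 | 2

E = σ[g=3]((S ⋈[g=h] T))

σ filters on g, owned by the left side.
E' = (σ[g=3](S) ⋈[g=h] T)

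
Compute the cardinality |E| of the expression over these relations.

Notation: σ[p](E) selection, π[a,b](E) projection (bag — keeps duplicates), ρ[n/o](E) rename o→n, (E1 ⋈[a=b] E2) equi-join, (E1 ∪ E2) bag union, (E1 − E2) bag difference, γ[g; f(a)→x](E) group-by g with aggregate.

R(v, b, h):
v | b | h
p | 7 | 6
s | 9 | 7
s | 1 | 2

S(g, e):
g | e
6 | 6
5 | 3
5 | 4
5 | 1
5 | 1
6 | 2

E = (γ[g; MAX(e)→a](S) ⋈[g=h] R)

Row counts bottom-up:
  S → 6
  γ[g; MAX(e)→a](S) → 2
  R → 3
  (γ[g; MAX(e)→a](S) ⋈[g=h] R) → 1

|E| = 1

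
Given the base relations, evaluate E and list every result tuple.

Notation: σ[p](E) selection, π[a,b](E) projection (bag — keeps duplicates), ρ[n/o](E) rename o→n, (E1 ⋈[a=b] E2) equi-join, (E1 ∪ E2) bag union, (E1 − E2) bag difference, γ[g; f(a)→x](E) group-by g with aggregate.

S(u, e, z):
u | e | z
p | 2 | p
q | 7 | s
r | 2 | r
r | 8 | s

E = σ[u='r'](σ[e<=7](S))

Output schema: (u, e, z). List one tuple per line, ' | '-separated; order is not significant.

Per-node cardinality:
  S → 4
  σ[e<=7](S) → 3
  σ[u='r'](σ[e<=7](S)) → 1

== RESULT ==
u | e | z
r | 2 | r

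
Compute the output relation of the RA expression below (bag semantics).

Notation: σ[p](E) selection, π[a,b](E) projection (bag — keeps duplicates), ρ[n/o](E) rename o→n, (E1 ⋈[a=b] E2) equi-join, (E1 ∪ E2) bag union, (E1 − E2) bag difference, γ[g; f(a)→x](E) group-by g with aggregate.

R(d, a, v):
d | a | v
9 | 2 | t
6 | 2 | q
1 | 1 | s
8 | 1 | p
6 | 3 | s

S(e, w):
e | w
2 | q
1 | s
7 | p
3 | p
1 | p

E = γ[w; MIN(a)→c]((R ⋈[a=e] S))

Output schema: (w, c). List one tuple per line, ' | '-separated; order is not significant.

Row counts bottom-up:
  R → 5
  S → 5
  (R ⋈[a=e] S) → 7
  γ[w; MIN(a)→c]((R ⋈[a=e] S)) → 3

== RESULT ==
w | c
p | 1
q | 2
s | 1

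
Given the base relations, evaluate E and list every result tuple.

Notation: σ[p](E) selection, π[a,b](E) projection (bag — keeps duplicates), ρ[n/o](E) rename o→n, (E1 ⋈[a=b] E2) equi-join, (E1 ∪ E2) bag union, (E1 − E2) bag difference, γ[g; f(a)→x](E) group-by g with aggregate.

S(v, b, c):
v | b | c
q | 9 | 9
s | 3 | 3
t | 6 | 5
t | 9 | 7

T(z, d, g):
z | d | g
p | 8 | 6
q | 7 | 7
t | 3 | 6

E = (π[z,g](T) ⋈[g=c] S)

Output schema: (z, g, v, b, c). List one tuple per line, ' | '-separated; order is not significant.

Stepwise |·|:
  T → 3
  π[z,g](T) → 3
  S → 4
  (π[z,g](T) ⋈[g=c] S) → 1

== RESULT ==
z | g | v | b | c
q | 7 | t | 9 | 7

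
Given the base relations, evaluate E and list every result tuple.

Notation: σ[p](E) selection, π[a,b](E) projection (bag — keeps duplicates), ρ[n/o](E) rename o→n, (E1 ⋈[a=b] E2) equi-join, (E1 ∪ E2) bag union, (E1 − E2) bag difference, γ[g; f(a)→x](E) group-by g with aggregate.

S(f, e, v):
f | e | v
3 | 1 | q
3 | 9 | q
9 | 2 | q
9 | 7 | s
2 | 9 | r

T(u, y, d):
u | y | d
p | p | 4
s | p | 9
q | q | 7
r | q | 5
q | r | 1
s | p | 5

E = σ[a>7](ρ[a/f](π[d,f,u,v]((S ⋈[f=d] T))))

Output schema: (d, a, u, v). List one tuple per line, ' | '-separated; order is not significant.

Subexpression sizes:
  S → 5
  T → 6
  (S ⋈[f=d] T) → 2
  π[d,f,u,v]((S ⋈[f=d] T)) → 2
  ρ[a/f](π[d,f,u,v]((S ⋈[f=d] T))) → 2
  σ[a>7](ρ[a/f](π[d,f,u,v]((S ⋈[f=d] T)))) → 2

== RESULT ==
d | a | u | v
9 | 9 | s | q
9 | 9 | s | s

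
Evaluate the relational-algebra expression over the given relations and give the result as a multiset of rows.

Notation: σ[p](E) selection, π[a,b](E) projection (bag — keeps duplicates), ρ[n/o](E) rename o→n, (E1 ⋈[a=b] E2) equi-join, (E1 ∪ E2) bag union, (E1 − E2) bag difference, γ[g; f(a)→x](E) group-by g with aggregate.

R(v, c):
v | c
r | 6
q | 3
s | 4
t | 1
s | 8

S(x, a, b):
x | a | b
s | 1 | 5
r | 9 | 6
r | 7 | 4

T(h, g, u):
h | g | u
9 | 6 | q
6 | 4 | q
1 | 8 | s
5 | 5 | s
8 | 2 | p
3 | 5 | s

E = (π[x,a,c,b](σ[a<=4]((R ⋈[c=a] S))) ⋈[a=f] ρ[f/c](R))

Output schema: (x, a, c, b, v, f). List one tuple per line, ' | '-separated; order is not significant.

Per-node cardinality:
  R → 5
  S → 3
  (R ⋈[c=a] S) → 1
  σ[a<=4]((R ⋈[c=a] S)) → 1
  π[x,a,c,b](σ[a<=4]((R ⋈[c=a] S))) → 1
  R → 5
  ρ[f/c](R) → 5
  (π[x,a,c,b](σ[a<=4]((R ⋈[c=a] S))) ⋈[a=f] ρ[f/c](R)) → 1

== RESULT ==
x | a | c | b | v | f
s | 1 | 1 | 5 | t | 1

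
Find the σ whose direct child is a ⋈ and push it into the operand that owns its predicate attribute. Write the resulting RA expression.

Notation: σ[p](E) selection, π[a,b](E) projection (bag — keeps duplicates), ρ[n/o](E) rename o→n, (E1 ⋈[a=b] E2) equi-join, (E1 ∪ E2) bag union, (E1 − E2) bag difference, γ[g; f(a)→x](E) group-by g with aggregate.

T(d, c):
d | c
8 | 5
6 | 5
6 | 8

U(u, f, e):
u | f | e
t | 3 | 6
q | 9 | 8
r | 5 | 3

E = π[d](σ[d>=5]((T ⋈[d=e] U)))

σ filters on d, owned by the left side.
E' = π[d]((σ[d>=5](T) ⋈[d=e] U))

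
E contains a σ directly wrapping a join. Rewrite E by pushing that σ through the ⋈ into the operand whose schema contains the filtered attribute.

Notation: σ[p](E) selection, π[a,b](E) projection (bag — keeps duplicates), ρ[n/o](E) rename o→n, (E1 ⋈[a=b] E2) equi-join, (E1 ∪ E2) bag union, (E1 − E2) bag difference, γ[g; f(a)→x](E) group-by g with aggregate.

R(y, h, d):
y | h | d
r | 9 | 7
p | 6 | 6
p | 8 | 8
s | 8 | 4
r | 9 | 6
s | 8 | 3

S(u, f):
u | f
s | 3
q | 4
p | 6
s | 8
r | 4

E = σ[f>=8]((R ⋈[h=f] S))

σ filters on f, owned by the right side.
E' = (R ⋈[h=f] σ[f>=8](S))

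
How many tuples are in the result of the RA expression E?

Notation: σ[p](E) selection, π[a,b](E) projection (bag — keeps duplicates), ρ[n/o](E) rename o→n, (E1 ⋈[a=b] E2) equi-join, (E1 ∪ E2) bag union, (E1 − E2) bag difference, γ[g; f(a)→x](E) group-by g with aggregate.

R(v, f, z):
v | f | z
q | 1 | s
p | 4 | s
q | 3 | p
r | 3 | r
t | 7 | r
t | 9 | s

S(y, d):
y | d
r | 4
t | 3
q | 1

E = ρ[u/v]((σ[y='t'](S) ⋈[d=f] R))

Stepwise |·|:
  S → 3
  σ[y='t'](S) → 1
  R → 6
  (σ[y='t'](S) ⋈[d=f] R) → 2
  ρ[u/v]((σ[y='t'](S) ⋈[d=f] R)) → 2

|E| = 2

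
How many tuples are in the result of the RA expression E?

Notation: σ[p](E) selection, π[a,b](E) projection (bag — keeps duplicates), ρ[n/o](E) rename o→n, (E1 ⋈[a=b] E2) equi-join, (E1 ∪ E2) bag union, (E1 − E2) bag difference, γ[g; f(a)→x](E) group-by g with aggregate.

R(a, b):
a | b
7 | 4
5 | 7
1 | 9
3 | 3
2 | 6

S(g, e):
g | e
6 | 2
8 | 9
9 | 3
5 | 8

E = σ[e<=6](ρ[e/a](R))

Per-node cardinality:
  R → 5
  ρ[e/a](R) → 5
  σ[e<=6](ρ[e/a](R)) → 4

|E| = 4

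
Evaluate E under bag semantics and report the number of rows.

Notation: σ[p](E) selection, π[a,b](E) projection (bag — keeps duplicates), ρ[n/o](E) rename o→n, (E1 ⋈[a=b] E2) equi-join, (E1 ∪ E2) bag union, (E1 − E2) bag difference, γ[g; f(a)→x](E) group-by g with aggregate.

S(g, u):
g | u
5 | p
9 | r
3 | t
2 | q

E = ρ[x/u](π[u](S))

Row counts bottom-up:
  S → 4
  π[u](S) → 4
  ρ[x/u](π[u](S)) → 4

|E| = 4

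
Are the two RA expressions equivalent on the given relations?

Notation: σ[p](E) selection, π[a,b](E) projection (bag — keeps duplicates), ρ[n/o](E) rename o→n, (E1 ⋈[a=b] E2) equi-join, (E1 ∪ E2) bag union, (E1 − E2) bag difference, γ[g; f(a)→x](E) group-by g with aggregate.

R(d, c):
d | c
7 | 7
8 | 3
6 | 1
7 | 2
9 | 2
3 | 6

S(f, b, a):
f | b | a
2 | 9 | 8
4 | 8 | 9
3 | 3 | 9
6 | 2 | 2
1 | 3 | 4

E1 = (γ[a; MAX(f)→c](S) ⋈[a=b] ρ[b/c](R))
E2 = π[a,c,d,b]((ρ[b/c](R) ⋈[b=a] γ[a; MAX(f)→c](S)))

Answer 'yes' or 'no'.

E1 subexpression sizes:
  S → 5
  γ[a; MAX(f)→c](S) → 4
  R → 6
  ρ[b/c](R) → 6
  (γ[a; MAX(f)→c](S) ⋈[a=b] ρ[b/c](R)) → 2
E2 subexpression sizes:
  R → 6
  ρ[b/c](R) → 6
  S → 5
  γ[a; MAX(f)→c](S) → 4
  (ρ[b/c](R) ⋈[b=a] γ[a; MAX(f)→c](S)) → 2
  π[a,c,d,b]((ρ[b/c](R) ⋈[b=a] γ[a; MAX(f)→c](S))) → 2

E1 and E2 produce the same multiset:
a | c | d | b
2 | 6 | 7 | 2
2 | 6 | 9 | 2

yes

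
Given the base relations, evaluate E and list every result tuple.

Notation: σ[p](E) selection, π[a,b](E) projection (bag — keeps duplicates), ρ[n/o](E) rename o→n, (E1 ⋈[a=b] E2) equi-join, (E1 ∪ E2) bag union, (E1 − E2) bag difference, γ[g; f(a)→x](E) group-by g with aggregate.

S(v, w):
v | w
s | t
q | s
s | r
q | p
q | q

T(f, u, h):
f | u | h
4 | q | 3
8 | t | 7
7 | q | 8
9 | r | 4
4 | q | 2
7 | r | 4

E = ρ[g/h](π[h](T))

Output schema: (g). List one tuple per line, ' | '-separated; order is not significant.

Stepwise |·|:
  T → 6
  π[h](T) → 6
  ρ[g/h](π[h](T)) → 6

== RESULT ==
g
2
3
4
4
7
8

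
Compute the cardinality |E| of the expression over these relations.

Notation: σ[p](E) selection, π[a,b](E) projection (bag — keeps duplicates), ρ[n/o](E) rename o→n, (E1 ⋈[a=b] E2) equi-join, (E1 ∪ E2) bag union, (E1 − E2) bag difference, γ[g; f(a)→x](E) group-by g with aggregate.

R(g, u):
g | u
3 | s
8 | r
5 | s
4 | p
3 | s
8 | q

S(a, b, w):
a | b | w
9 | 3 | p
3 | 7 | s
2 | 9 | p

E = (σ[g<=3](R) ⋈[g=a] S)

Subexpression sizes:
  R → 6
  σ[g<=3](R) → 2
  S → 3
  (σ[g<=3](R) ⋈[g=a] S) → 2

|E| = 2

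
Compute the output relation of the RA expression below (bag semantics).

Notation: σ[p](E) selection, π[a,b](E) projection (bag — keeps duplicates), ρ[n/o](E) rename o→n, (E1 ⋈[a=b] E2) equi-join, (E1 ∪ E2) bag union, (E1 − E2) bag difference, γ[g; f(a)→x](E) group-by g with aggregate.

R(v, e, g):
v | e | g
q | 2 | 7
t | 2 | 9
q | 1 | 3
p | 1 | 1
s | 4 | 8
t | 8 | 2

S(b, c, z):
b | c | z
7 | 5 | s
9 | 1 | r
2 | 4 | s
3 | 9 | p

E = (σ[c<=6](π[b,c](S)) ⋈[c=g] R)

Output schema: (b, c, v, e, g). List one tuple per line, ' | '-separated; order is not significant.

Row counts bottom-up:
  S → 4
  π[b,c](S) → 4
  σ[c<=6](π[b,c](S)) → 3
  R → 6
  (σ[c<=6](π[b,c](S)) ⋈[c=g] R) → 1

== RESULT ==
b | c | v | e | g
9 | 1 | p | 1 | 1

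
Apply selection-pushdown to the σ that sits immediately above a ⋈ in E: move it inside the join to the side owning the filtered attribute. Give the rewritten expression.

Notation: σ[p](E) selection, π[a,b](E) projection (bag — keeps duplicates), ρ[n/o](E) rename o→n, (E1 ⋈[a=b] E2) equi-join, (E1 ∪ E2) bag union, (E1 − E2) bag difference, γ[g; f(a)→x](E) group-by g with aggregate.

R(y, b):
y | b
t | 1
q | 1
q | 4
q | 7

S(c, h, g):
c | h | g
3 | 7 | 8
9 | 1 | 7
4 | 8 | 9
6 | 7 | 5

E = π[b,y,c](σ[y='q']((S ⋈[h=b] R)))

σ filters on y, owned by the right side.
E' = π[b,y,c]((S ⋈[h=b] σ[y='q'](R)))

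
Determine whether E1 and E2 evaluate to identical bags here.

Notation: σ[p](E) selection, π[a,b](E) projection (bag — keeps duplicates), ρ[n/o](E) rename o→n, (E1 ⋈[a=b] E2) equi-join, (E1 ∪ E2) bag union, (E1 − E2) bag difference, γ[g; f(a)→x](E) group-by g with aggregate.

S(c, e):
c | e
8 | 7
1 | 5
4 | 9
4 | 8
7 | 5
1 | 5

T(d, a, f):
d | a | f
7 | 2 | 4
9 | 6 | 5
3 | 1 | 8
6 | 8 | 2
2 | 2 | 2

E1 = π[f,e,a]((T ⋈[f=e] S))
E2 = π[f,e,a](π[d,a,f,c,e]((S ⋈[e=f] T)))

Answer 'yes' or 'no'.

E1 row counts bottom-up:
  T → 5
  S → 6
  (T ⋈[f=e] S) → 4
  π[f,e,a]((T ⋈[f=e] S)) → 4
E2 row counts bottom-up:
  S → 6
  T → 5
  (S ⋈[e=f] T) → 4
  π[d,a,f,c,e]((S ⋈[e=f] T)) → 4
  π[f,e,a](π[d,a,f,c,e]((S ⋈[e=f] T))) → 4

E1 and E2 produce the same multiset:
f | e | a
5 | 5 | 6
5 | 5 | 6
5 | 5 | 6
8 | 8 | 1

yes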